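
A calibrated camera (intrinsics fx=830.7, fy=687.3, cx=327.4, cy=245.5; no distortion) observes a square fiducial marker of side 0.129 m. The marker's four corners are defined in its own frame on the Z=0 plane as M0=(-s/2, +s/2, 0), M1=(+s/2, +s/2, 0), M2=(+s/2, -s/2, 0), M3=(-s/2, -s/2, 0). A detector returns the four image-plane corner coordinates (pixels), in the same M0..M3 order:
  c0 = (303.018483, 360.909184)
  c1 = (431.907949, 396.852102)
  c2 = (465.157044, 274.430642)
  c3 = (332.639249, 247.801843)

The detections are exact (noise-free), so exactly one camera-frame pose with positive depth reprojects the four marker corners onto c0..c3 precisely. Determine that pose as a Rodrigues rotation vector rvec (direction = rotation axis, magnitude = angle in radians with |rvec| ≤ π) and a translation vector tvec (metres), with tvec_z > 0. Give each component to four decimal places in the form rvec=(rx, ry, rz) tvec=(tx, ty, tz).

Intrinsics K: fx=830.7, fy=687.3, cx=327.4, cy=245.5
Marker side s = 0.129 m; corners in marker frame (Z=0):
  M0 = (-0.0645, +0.0645, 0)
  M1 = (+0.0645, +0.0645, 0)
  M2 = (+0.0645, -0.0645, 0)
  M3 = (-0.0645, -0.0645, 0)
Detected image corners:
  c0 = (303.018483, 360.909184) px
  c1 = (431.907949, 396.852102) px
  c2 = (465.157044, 274.430642) px
  c3 = (332.639249, 247.801843) px
Planar DLT: solve 8×8 A·h = b for H (H[2,2]=1):
  H  [+771.73558 -218.71329 +380.46046]
  H  [+41.06753 +931.80939 +319.60458]
  H  [-0.63002 +0.06367 +1.00000]
B = K⁻¹H; ‖b₁‖=1.365334, ‖b₂‖=1.365334; λ = 2/(‖b₁‖+‖b₂‖) = 0.732422, sign → tz>0 ⇒ λ=+0.732422
r₁ = λ·B[:,0] = (+0.86230,+0.20859,-0.46144); r₂ = λ·B[:,1] = (-0.21122,+0.97633,+0.04663)
r₃ = r₁×r₂ = (+0.46025,+0.05725,+0.88594); SVD([r₁ r₂ r₃]) → R = UVᵀ:
  R  [+0.86230 -0.21122 +0.46025]
  R  [+0.20859 +0.97633 +0.05725]
  R  [-0.46144 +0.04663 +0.88594]
t = (+0.04678, +0.07897, +0.73242) m
tr R = 2.724569; θ = arccos((tr R − 1)/2) = 0.531033 rad = 30.426°
axis k = ((R−Rᵀ)₃₂, (R−Rᵀ)₁₃, (R−Rᵀ)₂₁) / (2 sinθ) = (-0.010486, +0.909998, +0.414480)
rvec = θ·k = (-0.005568, +0.483239, +0.220103)

rvec=(-0.0056, 0.4832, 0.2201) tvec=(0.0468, 0.0790, 0.7324)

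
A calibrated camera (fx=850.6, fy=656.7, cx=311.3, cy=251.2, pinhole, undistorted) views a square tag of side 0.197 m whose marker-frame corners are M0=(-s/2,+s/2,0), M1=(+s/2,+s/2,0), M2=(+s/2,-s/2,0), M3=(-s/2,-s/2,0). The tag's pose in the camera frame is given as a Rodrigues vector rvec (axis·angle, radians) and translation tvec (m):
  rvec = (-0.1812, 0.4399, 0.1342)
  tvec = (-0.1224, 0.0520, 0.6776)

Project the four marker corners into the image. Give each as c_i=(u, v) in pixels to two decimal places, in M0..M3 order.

c0=(37.56, 380.67) c1=(241.89, 417.22) c2=(288.27, 215.58) c3=(86.49, 203.92)

Intrinsics K: fx=850.6, fy=656.7, cx=311.3, cy=251.2
Marker side s = 0.197 m; corners in marker frame (Z=0):
  M0 = (-0.0985, +0.0985, 0)
  M1 = (+0.0985, +0.0985, 0)
  M2 = (+0.0985, -0.0985, 0)
  M3 = (-0.0985, -0.0985, 0)
rvec = (-0.1812, 0.4399, 0.1342), |rvec| = θ = 0.49432 rad = 28.323°
Rodrigues: sinθ=0.47444, 1−cosθ=0.11971; R = I + sinθ·[k]× + (1−cosθ)·[k]×²:
    [+0.89638 -0.16785 +0.41029]
    [+0.08975 +0.97509 +0.20283]
    [-0.43412 -0.14499 +0.88911]
t = (-0.1224, 0.0520, 0.6776) m
M0: Pc = R·M0+t = (-0.22723, +0.13921, +0.70608); u = 850.6·(-0.22723)/0.70608 + 311.3 = 37.5648, v = 656.7·(+0.13921)/0.70608 + 251.2 = 380.6708
M1: Pc = R·M1+t = (-0.05064, +0.15689, +0.62056); u = 850.6·(-0.05064)/0.62056 + 311.3 = 241.8872, v = 656.7·(+0.15689)/0.62056 + 251.2 = 417.2242
M2: Pc = R·M2+t = (-0.01757, -0.03521, +0.64912); u = 850.6·(-0.01757)/0.64912 + 311.3 = 288.2716, v = 656.7·(-0.03521)/0.64912 + 251.2 = 215.5829
M3: Pc = R·M3+t = (-0.19416, -0.05289, +0.73464); u = 850.6·(-0.19416)/0.73464 + 311.3 = 86.4936, v = 656.7·(-0.05289)/0.73464 + 251.2 = 203.9240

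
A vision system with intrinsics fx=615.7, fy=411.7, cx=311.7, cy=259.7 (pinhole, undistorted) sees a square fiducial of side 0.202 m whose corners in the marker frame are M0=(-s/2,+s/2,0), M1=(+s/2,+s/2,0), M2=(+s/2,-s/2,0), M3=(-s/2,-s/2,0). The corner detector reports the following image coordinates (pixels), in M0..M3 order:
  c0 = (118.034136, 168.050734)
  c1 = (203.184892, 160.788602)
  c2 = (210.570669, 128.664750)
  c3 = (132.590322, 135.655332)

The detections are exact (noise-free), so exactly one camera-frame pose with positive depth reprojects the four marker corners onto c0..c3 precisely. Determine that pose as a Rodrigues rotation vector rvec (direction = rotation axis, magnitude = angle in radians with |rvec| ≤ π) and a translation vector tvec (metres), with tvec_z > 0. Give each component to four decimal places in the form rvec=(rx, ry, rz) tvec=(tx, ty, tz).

rvec=(-0.7144, 0.1175, -0.0704) tvec=(-0.3509, -0.4041, 1.4840)

Intrinsics K: fx=615.7, fy=411.7, cx=311.7, cy=259.7
Marker side s = 0.202 m; corners in marker frame (Z=0):
  M0 = (-0.1010, +0.1010, 0)
  M1 = (+0.1010, +0.1010, 0)
  M2 = (+0.1010, -0.1010, 0)
  M3 = (-0.1010, -0.1010, 0)
Detected image corners:
  c0 = (118.034136, 168.050734) px
  c1 = (203.184892, 160.788602) px
  c2 = (210.570669, 128.664750) px
  c3 = (132.590322, 135.655332) px
Planar DLT: solve 8×8 A·h = b for H (H[2,2]=1):
  H  [+393.67258 -127.95052 +166.10908]
  H  [-43.57307 +94.05001 +147.58877]
  H  [-0.05613 -0.44275 +1.00000]
B = K⁻¹H; ‖b₁‖=0.673854, ‖b₂‖=0.673854; λ = 2/(‖b₁‖+‖b₂‖) = 1.484001, sign → tz>0 ⇒ λ=+1.484001
r₁ = λ·B[:,0] = (+0.99103,-0.10451,-0.08330); r₂ = λ·B[:,1] = (+0.02423,+0.75347,-0.65704)
r₃ = r₁×r₂ = (+0.13144,+0.64912,+0.74924); SVD([r₁ r₂ r₃]) → R = UVᵀ:
  R  [+0.99103 +0.02423 +0.13144]
  R  [-0.10451 +0.75347 +0.64912]
  R  [-0.08330 -0.65704 +0.74924]
t = (-0.35091, -0.40411, +1.48400) m
tr R = 2.493738; θ = arccos((tr R − 1)/2) = 0.727455 rad = 41.680°
axis k = ((R−Rᵀ)₃₂, (R−Rᵀ)₁₃, (R−Rᵀ)₂₁) / (2 sinθ) = (-0.982119, +0.161465, -0.096806)
rvec = θ·k = (-0.714448, +0.117459, -0.070422)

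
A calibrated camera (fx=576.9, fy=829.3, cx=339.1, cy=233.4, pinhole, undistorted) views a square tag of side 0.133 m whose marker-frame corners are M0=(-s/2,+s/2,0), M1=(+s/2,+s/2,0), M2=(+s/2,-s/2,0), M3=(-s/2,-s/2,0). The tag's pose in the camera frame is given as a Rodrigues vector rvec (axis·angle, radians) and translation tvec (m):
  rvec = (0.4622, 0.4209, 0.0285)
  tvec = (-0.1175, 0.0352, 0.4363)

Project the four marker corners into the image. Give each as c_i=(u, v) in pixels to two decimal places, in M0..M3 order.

c0=(135.00, 379.88) c1=(270.56, 427.36) c2=(246.50, 197.81) c3=(95.56, 171.27)

Intrinsics K: fx=576.9, fy=829.3, cx=339.1, cy=233.4
Marker side s = 0.133 m; corners in marker frame (Z=0):
  M0 = (-0.0665, +0.0665, 0)
  M1 = (+0.0665, +0.0665, 0)
  M2 = (+0.0665, -0.0665, 0)
  M3 = (-0.0665, -0.0665, 0)
rvec = (0.4622, 0.4209, 0.0285), |rvec| = θ = 0.62578 rad = 35.854°
Rodrigues: sinθ=0.58573, 1−cosθ=0.18949; R = I + sinθ·[k]× + (1−cosθ)·[k]×²:
    [+0.91388 +0.06746 +0.40034]
    [+0.12081 +0.89623 -0.42681]
    [-0.38759 +0.43842 +0.81090]
t = (-0.1175, 0.0352, 0.4363) m
M0: Pc = R·M0+t = (-0.17379, +0.08677, +0.49123); u = 576.9·(-0.17379)/0.49123 + 339.1 = 135.0047, v = 829.3·(+0.08677)/0.49123 + 233.4 = 379.8785
M1: Pc = R·M1+t = (-0.05224, +0.10283, +0.43968); u = 576.9·(-0.05224)/0.43968 + 339.1 = 270.5555, v = 829.3·(+0.10283)/0.43968 + 233.4 = 427.3587
M2: Pc = R·M2+t = (-0.06121, -0.01637, +0.38137); u = 576.9·(-0.06121)/0.38137 + 339.1 = 246.5029, v = 829.3·(-0.01637)/0.38137 + 233.4 = 197.8129
M3: Pc = R·M3+t = (-0.18276, -0.03243, +0.43292); u = 576.9·(-0.18276)/0.43292 + 339.1 = 95.5585, v = 829.3·(-0.03243)/0.43292 + 233.4 = 171.2703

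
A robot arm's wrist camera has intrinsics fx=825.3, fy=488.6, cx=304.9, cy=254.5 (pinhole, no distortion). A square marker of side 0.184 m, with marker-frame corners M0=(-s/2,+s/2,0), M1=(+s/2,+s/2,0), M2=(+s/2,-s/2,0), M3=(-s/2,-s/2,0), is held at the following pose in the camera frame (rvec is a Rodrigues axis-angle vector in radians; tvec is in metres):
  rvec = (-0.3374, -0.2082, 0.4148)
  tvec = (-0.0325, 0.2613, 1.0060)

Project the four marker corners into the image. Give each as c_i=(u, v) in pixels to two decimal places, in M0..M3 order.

c0=(177.94, 407.68) c1=(319.07, 442.94) c2=(369.93, 357.39) c3=(239.11, 322.44)

Intrinsics K: fx=825.3, fy=488.6, cx=304.9, cy=254.5
Marker side s = 0.184 m; corners in marker frame (Z=0):
  M0 = (-0.0920, +0.0920, 0)
  M1 = (+0.0920, +0.0920, 0)
  M2 = (+0.0920, -0.0920, 0)
  M3 = (-0.0920, -0.0920, 0)
rvec = (-0.3374, -0.2082, 0.4148), |rvec| = θ = 0.57380 rad = 32.876°
Rodrigues: sinθ=0.54283, 1−cosθ=0.16016; R = I + sinθ·[k]× + (1−cosθ)·[k]×²:
    [+0.89522 -0.35824 -0.26504]
    [+0.42658 +0.86093 +0.27718]
    [+0.12888 -0.36120 +0.92354]
t = (-0.0325, 0.2613, 1.0060) m
M0: Pc = R·M0+t = (-0.14782, +0.30126, +0.96091); u = 825.3·(-0.14782)/0.96091 + 304.9 = 177.9432, v = 488.6·(+0.30126)/0.96091 + 254.5 = 407.6833
M1: Pc = R·M1+t = (+0.01690, +0.37975, +0.98463); u = 825.3·(+0.01690)/0.98463 + 304.9 = 319.0671, v = 488.6·(+0.37975)/0.98463 + 254.5 = 442.9432
M2: Pc = R·M2+t = (+0.08282, +0.22134, +1.05109); u = 825.3·(+0.08282)/1.05109 + 304.9 = 369.9278, v = 488.6·(+0.22134)/1.05109 + 254.5 = 357.3902
M3: Pc = R·M3+t = (-0.08190, +0.14285, +1.02737); u = 825.3·(-0.08190)/1.02737 + 304.9 = 239.1071, v = 488.6·(+0.14285)/1.02737 + 254.5 = 322.4364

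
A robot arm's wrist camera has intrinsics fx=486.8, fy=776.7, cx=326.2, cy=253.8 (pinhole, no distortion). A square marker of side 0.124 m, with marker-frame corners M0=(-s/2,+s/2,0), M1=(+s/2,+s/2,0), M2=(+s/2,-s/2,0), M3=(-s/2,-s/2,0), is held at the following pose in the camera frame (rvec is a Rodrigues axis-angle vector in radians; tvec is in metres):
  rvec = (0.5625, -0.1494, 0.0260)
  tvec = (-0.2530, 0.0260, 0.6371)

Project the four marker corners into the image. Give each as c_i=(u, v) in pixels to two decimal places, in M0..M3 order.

Intrinsics K: fx=486.8, fy=776.7, cx=326.2, cy=253.8
Marker side s = 0.124 m; corners in marker frame (Z=0):
  M0 = (-0.0620, +0.0620, 0)
  M1 = (+0.0620, +0.0620, 0)
  M2 = (+0.0620, -0.0620, 0)
  M3 = (-0.0620, -0.0620, 0)
rvec = (0.5625, -0.1494, 0.0260), |rvec| = θ = 0.58258 rad = 33.380°
Rodrigues: sinθ=0.55018, 1−cosθ=0.16496; R = I + sinθ·[k]× + (1−cosθ)·[k]×²:
    [+0.98882 -0.06540 -0.13398]
    [-0.01629 +0.84589 -0.53310]
    [+0.14820 +0.52933 +0.83537]
t = (-0.2530, 0.0260, 0.6371) m
M0: Pc = R·M0+t = (-0.31836, +0.07946, +0.66073); u = 486.8·(-0.31836)/0.66073 + 326.2 = 91.6436, v = 776.7·(+0.07946)/0.66073 + 253.8 = 347.2011
M1: Pc = R·M1+t = (-0.19575, +0.07744, +0.67911); u = 486.8·(-0.19575)/0.67911 + 326.2 = 185.8834, v = 776.7·(+0.07744)/0.67911 + 253.8 = 342.3635
M2: Pc = R·M2+t = (-0.18764, -0.02746, +0.61347); u = 486.8·(-0.18764)/0.61347 + 326.2 = 177.3055, v = 776.7·(-0.02746)/0.61347 + 253.8 = 219.0395
M3: Pc = R·M3+t = (-0.31025, -0.02544, +0.59509); u = 486.8·(-0.31025)/0.59509 + 326.2 = 72.4064, v = 776.7·(-0.02544)/0.59509 + 253.8 = 220.6024

c0=(91.64, 347.20) c1=(185.88, 342.36) c2=(177.31, 219.04) c3=(72.41, 220.60)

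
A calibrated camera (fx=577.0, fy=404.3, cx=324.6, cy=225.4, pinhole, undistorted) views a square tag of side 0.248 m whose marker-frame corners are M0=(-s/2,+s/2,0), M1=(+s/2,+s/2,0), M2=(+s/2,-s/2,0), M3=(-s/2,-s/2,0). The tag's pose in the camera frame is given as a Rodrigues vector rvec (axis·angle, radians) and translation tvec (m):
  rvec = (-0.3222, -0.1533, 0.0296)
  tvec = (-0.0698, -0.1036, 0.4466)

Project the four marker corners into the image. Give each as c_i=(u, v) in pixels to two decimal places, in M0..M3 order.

c0=(38.67, 233.04) c1=(395.35, 244.99) c2=(385.58, 53.29) c3=(88.18, 28.59)

Intrinsics K: fx=577.0, fy=404.3, cx=324.6, cy=225.4
Marker side s = 0.248 m; corners in marker frame (Z=0):
  M0 = (-0.1240, +0.1240, 0)
  M1 = (+0.1240, +0.1240, 0)
  M2 = (+0.1240, -0.1240, 0)
  M3 = (-0.1240, -0.1240, 0)
rvec = (-0.3222, -0.1533, 0.0296), |rvec| = θ = 0.35804 rad = 20.514°
Rodrigues: sinθ=0.35044, 1−cosθ=0.06341; R = I + sinθ·[k]× + (1−cosθ)·[k]×²:
    [+0.98794 -0.00454 -0.15476]
    [+0.05341 +0.94821 +0.31312]
    [+0.14533 -0.31760 +0.93702]
t = (-0.0698, -0.1036, 0.4466) m
M0: Pc = R·M0+t = (-0.19287, +0.00736, +0.38920); u = 577.0·(-0.19287)/0.38920 + 324.6 = 38.6660, v = 404.3·(+0.00736)/0.38920 + 225.4 = 233.0415
M1: Pc = R·M1+t = (+0.05214, +0.02060, +0.42524); u = 577.0·(+0.05214)/0.42524 + 324.6 = 395.3509, v = 404.3·(+0.02060)/0.42524 + 225.4 = 244.9863
M2: Pc = R·M2+t = (+0.05327, -0.21456, +0.50400); u = 577.0·(+0.05327)/0.50400 + 324.6 = 385.5822, v = 404.3·(-0.21456)/0.50400 + 225.4 = 53.2881
M3: Pc = R·M3+t = (-0.19174, -0.22780, +0.46796); u = 577.0·(-0.19174)/0.46796 + 324.6 = 88.1811, v = 404.3·(-0.22780)/0.46796 + 225.4 = 28.5897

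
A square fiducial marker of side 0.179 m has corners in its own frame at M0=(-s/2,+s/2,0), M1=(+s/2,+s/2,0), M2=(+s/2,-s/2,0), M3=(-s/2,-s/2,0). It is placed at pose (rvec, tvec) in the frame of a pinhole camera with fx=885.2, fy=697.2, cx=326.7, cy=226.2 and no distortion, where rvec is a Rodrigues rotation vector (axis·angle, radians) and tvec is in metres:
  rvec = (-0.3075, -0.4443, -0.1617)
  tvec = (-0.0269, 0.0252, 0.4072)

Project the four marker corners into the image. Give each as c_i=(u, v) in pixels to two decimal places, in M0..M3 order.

c0=(103.11, 463.47) c1=(478.08, 393.35) c2=(389.21, 127.11) c3=(40.18, 134.60)

Intrinsics K: fx=885.2, fy=697.2, cx=326.7, cy=226.2
Marker side s = 0.179 m; corners in marker frame (Z=0):
  M0 = (-0.0895, +0.0895, 0)
  M1 = (+0.0895, +0.0895, 0)
  M2 = (+0.0895, -0.0895, 0)
  M3 = (-0.0895, -0.0895, 0)
rvec = (-0.3075, -0.4443, -0.1617), |rvec| = θ = 0.56401 rad = 32.315°
Rodrigues: sinθ=0.53458, 1−cosθ=0.15488; R = I + sinθ·[k]× + (1−cosθ)·[k]×²:
    [+0.89116 +0.21978 -0.39691]
    [-0.08674 +0.94123 +0.32643]
    [+0.44533 -0.25647 +0.85785]
t = (-0.0269, 0.0252, 0.4072) m
M0: Pc = R·M0+t = (-0.08699, +0.11720, +0.34439); u = 885.2·(-0.08699)/0.34439 + 326.7 = 103.1101, v = 697.2·(+0.11720)/0.34439 + 226.2 = 463.4737
M1: Pc = R·M1+t = (+0.07253, +0.10168, +0.42410); u = 885.2·(+0.07253)/0.42410 + 326.7 = 478.0850, v = 697.2·(+0.10168)/0.42410 + 226.2 = 393.3508
M2: Pc = R·M2+t = (+0.03319, -0.06680, +0.47001); u = 885.2·(+0.03319)/0.47001 + 326.7 = 389.2051, v = 697.2·(-0.06680)/0.47001 + 226.2 = 127.1054
M3: Pc = R·M3+t = (-0.12633, -0.05128, +0.39030); u = 885.2·(-0.12633)/0.39030 + 326.7 = 40.1843, v = 697.2·(-0.05128)/0.39030 + 226.2 = 134.6030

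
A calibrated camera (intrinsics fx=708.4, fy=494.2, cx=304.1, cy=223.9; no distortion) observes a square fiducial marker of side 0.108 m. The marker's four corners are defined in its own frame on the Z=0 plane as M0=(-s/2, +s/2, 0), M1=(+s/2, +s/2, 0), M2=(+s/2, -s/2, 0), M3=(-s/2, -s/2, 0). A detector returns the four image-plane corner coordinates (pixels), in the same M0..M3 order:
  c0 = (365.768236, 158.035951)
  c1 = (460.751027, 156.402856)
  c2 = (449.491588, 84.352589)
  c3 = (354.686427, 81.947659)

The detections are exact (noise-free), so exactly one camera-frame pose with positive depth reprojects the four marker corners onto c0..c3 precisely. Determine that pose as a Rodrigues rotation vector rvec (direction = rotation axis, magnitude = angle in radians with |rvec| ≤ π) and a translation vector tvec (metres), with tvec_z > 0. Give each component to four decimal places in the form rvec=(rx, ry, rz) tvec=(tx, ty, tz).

Intrinsics K: fx=708.4, fy=494.2, cx=304.1, cy=223.9
Marker side s = 0.108 m; corners in marker frame (Z=0):
  M0 = (-0.0540, +0.0540, 0)
  M1 = (+0.0540, +0.0540, 0)
  M2 = (+0.0540, -0.0540, 0)
  M3 = (-0.0540, -0.0540, 0)
Detected image corners:
  c0 = (365.768236, 158.035951) px
  c1 = (460.751027, 156.402856) px
  c2 = (449.491588, 84.352589) px
  c3 = (354.686427, 81.947659) px
Planar DLT: solve 8×8 A·h = b for H (H[2,2]=1):
  H  [+1084.59585 +72.14429 +408.94551]
  H  [+64.36650 +676.08635 +120.03644]
  H  [+0.50519 -0.07680 +1.00000]
B = K⁻¹H; ‖b₁‖=1.411391, ‖b₂‖=1.411391; λ = 2/(‖b₁‖+‖b₂‖) = 0.708521, sign → tz>0 ⇒ λ=+0.708521
r₁ = λ·B[:,0] = (+0.93113,-0.06988,+0.35793); r₂ = λ·B[:,1] = (+0.09552,+0.99394,-0.05442)
r₃ = r₁×r₂ = (-0.35196,+0.08486,+0.93216); SVD([r₁ r₂ r₃]) → R = UVᵀ:
  R  [+0.93113 +0.09552 -0.35196]
  R  [-0.06988 +0.99394 +0.08486]
  R  [+0.35793 -0.05442 +0.93216]
t = (+0.10486, -0.14891, +0.70852) m
tr R = 2.857227; θ = arccos((tr R − 1)/2) = 0.380138 rad = 21.780°
axis k = ((R−Rᵀ)₃₂, (R−Rᵀ)₁₃, (R−Rᵀ)₂₁) / (2 sinθ) = (-0.187672, -0.956610, -0.222881)
rvec = θ·k = (-0.071341, -0.363644, -0.084726)

rvec=(-0.0713, -0.3636, -0.0847) tvec=(0.1049, -0.1489, 0.7085)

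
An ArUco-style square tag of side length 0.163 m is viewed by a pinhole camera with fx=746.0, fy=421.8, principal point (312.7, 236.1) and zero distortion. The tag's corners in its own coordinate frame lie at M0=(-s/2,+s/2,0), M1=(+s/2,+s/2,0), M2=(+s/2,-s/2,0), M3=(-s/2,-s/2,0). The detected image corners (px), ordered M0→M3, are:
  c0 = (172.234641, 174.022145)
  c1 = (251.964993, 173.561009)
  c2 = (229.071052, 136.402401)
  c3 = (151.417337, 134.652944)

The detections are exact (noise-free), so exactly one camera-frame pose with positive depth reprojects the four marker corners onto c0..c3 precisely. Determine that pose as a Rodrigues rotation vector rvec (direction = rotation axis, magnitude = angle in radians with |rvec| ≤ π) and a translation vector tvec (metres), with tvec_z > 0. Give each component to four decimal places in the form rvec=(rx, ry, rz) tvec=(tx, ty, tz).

Intrinsics K: fx=746.0, fy=421.8, cx=312.7, cy=236.1
Marker side s = 0.163 m; corners in marker frame (Z=0):
  M0 = (-0.0815, +0.0815, 0)
  M1 = (+0.0815, +0.0815, 0)
  M2 = (+0.0815, -0.0815, 0)
  M3 = (-0.0815, -0.0815, 0)
Detected image corners:
  c0 = (172.234641, 174.022145) px
  c1 = (251.964993, 173.561009) px
  c2 = (229.071052, 136.402401) px
  c3 = (151.417337, 134.652944) px
Planar DLT: solve 8×8 A·h = b for H (H[2,2]=1):
  H  [+554.82486 +81.65140 +202.08973]
  H  [+59.59365 +194.09687 +154.26121]
  H  [+0.35883 -0.26156 +1.00000]
B = K⁻¹H; ‖b₁‖=0.695946, ‖b₂‖=0.695946; λ = 2/(‖b₁‖+‖b₂‖) = 1.436894, sign → tz>0 ⇒ λ=+1.436894
r₁ = λ·B[:,0] = (+0.85254,-0.08560,+0.51561); r₂ = λ·B[:,1] = (+0.31481,+0.87158,-0.37583)
r₃ = r₁×r₂ = (-0.41722,+0.48273,+0.77000); SVD([r₁ r₂ r₃]) → R = UVᵀ:
  R  [+0.85254 +0.31481 -0.41722]
  R  [-0.08560 +0.87158 +0.48273]
  R  [+0.51561 -0.37583 +0.77000]
t = (-0.21305, -0.27879, +1.43689) m
tr R = 2.494114; θ = arccos((tr R − 1)/2) = 0.727172 rad = 41.664°
axis k = ((R−Rᵀ)₃₂, (R−Rᵀ)₁₃, (R−Rᵀ)₂₁) / (2 sinθ) = (-0.645770, -0.701627, -0.301166)
rvec = θ·k = (-0.469586, -0.510204, -0.219000)

rvec=(-0.4696, -0.5102, -0.2190) tvec=(-0.2130, -0.2788, 1.4369)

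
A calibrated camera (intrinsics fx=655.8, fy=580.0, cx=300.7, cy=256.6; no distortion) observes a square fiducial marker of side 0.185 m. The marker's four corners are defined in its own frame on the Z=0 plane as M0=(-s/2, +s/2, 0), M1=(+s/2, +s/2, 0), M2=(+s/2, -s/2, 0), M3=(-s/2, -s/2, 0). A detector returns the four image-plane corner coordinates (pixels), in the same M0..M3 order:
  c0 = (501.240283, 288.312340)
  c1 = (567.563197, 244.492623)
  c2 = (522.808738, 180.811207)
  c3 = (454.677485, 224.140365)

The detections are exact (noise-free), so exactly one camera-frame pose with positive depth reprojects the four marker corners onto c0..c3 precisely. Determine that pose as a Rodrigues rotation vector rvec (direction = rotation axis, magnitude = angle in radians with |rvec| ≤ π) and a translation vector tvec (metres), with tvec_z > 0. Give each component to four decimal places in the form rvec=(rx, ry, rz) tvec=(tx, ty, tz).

Intrinsics K: fx=655.8, fy=580.0, cx=300.7, cy=256.6
Marker side s = 0.185 m; corners in marker frame (Z=0):
  M0 = (-0.0925, +0.0925, 0)
  M1 = (+0.0925, +0.0925, 0)
  M2 = (+0.0925, -0.0925, 0)
  M3 = (-0.0925, -0.0925, 0)
Detected image corners:
  c0 = (501.240283, 288.312340) px
  c1 = (567.563197, 244.492623) px
  c2 = (522.808738, 180.811207) px
  c3 = (454.677485, 224.140365) px
Planar DLT: solve 8×8 A·h = b for H (H[2,2]=1):
  H  [+412.51554 +287.75304 +512.04044]
  H  [-213.01772 +364.32389 +234.48238]
  H  [+0.09610 +0.08013 +1.00000]
B = K⁻¹H; ‖b₁‖=0.720654, ‖b₂‖=0.720654; λ = 2/(‖b₁‖+‖b₂‖) = 1.387628, sign → tz>0 ⇒ λ=+1.387628
r₁ = λ·B[:,0] = (+0.81171,-0.56863,+0.13335); r₂ = λ·B[:,1] = (+0.55788,+0.82244,+0.11119)
r₃ = r₁×r₂ = (-0.17290,-0.01586,+0.98481); SVD([r₁ r₂ r₃]) → R = UVᵀ:
  R  [+0.81171 +0.55788 -0.17290]
  R  [-0.56863 +0.82244 -0.01586]
  R  [+0.13335 +0.11119 +0.98481]
t = (+0.44718, -0.05292, +1.38763) m
tr R = 2.618960; θ = arccos((tr R − 1)/2) = 0.627530 rad = 35.955°
axis k = ((R−Rᵀ)₃₂, (R−Rᵀ)₁₃, (R−Rᵀ)₂₁) / (2 sinθ) = (+0.108197, -0.260797, -0.959312)
rvec = θ·k = (+0.067897, -0.163658, -0.601997)

rvec=(0.0679, -0.1637, -0.6020) tvec=(0.4472, -0.0529, 1.3876)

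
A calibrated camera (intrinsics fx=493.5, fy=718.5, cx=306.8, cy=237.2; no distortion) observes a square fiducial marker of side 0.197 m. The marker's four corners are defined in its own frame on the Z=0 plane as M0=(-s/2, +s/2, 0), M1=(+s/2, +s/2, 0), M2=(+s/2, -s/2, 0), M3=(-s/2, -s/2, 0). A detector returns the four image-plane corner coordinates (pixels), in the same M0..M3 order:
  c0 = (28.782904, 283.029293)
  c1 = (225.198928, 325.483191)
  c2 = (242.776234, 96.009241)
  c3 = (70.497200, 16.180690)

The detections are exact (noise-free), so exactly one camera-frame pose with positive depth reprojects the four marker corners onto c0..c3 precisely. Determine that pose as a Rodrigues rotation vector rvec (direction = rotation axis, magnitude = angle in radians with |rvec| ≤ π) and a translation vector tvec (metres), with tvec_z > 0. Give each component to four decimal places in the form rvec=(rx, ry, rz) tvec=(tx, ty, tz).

Intrinsics K: fx=493.5, fy=718.5, cx=306.8, cy=237.2
Marker side s = 0.197 m; corners in marker frame (Z=0):
  M0 = (-0.0985, +0.0985, 0)
  M1 = (+0.0985, +0.0985, 0)
  M2 = (+0.0985, -0.0985, 0)
  M3 = (-0.0985, -0.0985, 0)
Detected image corners:
  c0 = (28.782904, 283.029293) px
  c1 = (225.198928, 325.483191) px
  c2 = (242.776234, 96.009241) px
  c3 = (70.497200, 16.180690) px
Planar DLT: solve 8×8 A·h = b for H (H[2,2]=1):
  H  [+1059.25173 -218.98951 +150.68105]
  H  [+476.10372 +1157.48008 +176.49607]
  H  [+0.89287 -0.52104 +1.00000]
B = K⁻¹H; ‖b₁‖=1.861414, ‖b₂‖=1.861414; λ = 2/(‖b₁‖+‖b₂‖) = 0.537226, sign → tz>0 ⇒ λ=+0.537226
r₁ = λ·B[:,0] = (+0.85490,+0.19763,+0.47967); r₂ = λ·B[:,1] = (-0.06437,+0.95786,-0.27992)
r₃ = r₁×r₂ = (-0.51478,+0.20842,+0.83160); SVD([r₁ r₂ r₃]) → R = UVᵀ:
  R  [+0.85490 -0.06437 -0.51478]
  R  [+0.19763 +0.95786 +0.20842]
  R  [+0.47967 -0.27992 +0.83160]
t = (-0.16995, -0.04539, +0.53723) m
tr R = 2.644365; θ = arccos((tr R − 1)/2) = 0.605562 rad = 34.696°
axis k = ((R−Rᵀ)₃₂, (R−Rᵀ)₁₃, (R−Rᵀ)₂₁) / (2 sinθ) = (-0.428953, -0.873519, +0.230140)
rvec = θ·k = (-0.259758, -0.528970, +0.139364)

rvec=(-0.2598, -0.5290, 0.1394) tvec=(-0.1700, -0.0454, 0.5372)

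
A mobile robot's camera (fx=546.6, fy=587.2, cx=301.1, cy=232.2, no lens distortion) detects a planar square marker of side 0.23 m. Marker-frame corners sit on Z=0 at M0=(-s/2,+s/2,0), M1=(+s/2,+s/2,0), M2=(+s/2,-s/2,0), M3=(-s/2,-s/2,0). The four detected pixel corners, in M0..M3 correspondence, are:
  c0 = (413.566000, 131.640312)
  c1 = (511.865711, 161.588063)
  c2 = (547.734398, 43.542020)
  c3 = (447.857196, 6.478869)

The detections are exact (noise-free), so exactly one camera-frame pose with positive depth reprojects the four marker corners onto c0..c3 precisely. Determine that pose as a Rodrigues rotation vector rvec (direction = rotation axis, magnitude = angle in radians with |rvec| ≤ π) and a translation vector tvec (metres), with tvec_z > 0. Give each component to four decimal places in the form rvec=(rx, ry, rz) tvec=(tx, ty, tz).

Intrinsics K: fx=546.6, fy=587.2, cx=301.1, cy=232.2
Marker side s = 0.23 m; corners in marker frame (Z=0):
  M0 = (-0.1150, +0.1150, 0)
  M1 = (+0.1150, +0.1150, 0)
  M2 = (+0.1150, -0.1150, 0)
  M3 = (-0.1150, -0.1150, 0)
Detected image corners:
  c0 = (413.566000, 131.640312) px
  c1 = (511.865711, 161.588063) px
  c2 = (547.734398, 43.542020) px
  c3 = (447.857196, 6.478869) px
Planar DLT: solve 8×8 A·h = b for H (H[2,2]=1):
  H  [+533.73742 -82.90795 +481.18475]
  H  [+163.81738 +540.78419 +87.24016]
  H  [+0.21442 +0.14513 +1.00000]
B = K⁻¹H; ‖b₁‖=0.905791, ‖b₂‖=0.905791; λ = 2/(‖b₁‖+‖b₂‖) = 1.104008, sign → tz>0 ⇒ λ=+1.104008
r₁ = λ·B[:,0] = (+0.94763,+0.21439,+0.23672); r₂ = λ·B[:,1] = (-0.25571,+0.95338,+0.16022)
r₃ = r₁×r₂ = (-0.19133,-0.21236,+0.95828); SVD([r₁ r₂ r₃]) → R = UVᵀ:
  R  [+0.94763 -0.25571 -0.19133]
  R  [+0.21439 +0.95338 -0.21236]
  R  [+0.23672 +0.16022 +0.95828]
t = (+0.36373, -0.27254, +1.10401) m
tr R = 2.859289; θ = arccos((tr R − 1)/2) = 0.377350 rad = 21.621°
axis k = ((R−Rᵀ)₃₂, (R−Rᵀ)₁₃, (R−Rᵀ)₂₁) / (2 sinθ) = (+0.505599, -0.580870, +0.637934)
rvec = θ·k = (+0.190788, -0.219191, +0.240725)

rvec=(0.1908, -0.2192, 0.2407) tvec=(0.3637, -0.2725, 1.1040)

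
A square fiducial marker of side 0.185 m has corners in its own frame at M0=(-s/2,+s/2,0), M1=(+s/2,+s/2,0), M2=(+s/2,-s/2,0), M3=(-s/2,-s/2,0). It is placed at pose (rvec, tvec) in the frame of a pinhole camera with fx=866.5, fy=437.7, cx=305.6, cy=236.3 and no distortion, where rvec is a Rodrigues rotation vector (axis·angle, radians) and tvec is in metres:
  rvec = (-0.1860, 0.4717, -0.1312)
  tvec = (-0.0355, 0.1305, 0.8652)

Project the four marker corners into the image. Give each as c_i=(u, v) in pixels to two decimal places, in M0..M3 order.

Intrinsics K: fx=866.5, fy=437.7, cx=305.6, cy=236.3
Marker side s = 0.185 m; corners in marker frame (Z=0):
  M0 = (-0.0925, +0.0925, 0)
  M1 = (+0.0925, +0.0925, 0)
  M2 = (+0.0925, -0.0925, 0)
  M3 = (-0.0925, -0.0925, 0)
rvec = (-0.1860, 0.4717, -0.1312), |rvec| = θ = 0.52375 rad = 30.008°
Rodrigues: sinθ=0.50013, 1−cosθ=0.13405; R = I + sinθ·[k]× + (1−cosθ)·[k]×²:
    [+0.88286 +0.08241 +0.46235]
    [-0.16816 +0.97468 +0.14737]
    [-0.43850 -0.20785 +0.87436]
t = (-0.0355, 0.1305, 0.8652) m
M0: Pc = R·M0+t = (-0.10954, +0.23621, +0.88653); u = 866.5·(-0.10954)/0.88653 + 305.6 = 198.5340, v = 437.7·(+0.23621)/0.88653 + 236.3 = 352.9229
M1: Pc = R·M1+t = (+0.05379, +0.20510, +0.80541); u = 866.5·(+0.05379)/0.80541 + 305.6 = 363.4668, v = 437.7·(+0.20510)/0.80541 + 236.3 = 347.7632
M2: Pc = R·M2+t = (+0.03854, +0.02479, +0.84387); u = 866.5·(+0.03854)/0.84387 + 305.6 = 345.1753, v = 437.7·(+0.02479)/0.84387 + 236.3 = 249.1568
M3: Pc = R·M3+t = (-0.12479, +0.05590, +0.92499); u = 866.5·(-0.12479)/0.92499 + 305.6 = 188.7033, v = 437.7·(+0.05590)/0.92499 + 236.3 = 262.7500

c0=(198.53, 352.92) c1=(363.47, 347.76) c2=(345.18, 249.16) c3=(188.70, 262.75)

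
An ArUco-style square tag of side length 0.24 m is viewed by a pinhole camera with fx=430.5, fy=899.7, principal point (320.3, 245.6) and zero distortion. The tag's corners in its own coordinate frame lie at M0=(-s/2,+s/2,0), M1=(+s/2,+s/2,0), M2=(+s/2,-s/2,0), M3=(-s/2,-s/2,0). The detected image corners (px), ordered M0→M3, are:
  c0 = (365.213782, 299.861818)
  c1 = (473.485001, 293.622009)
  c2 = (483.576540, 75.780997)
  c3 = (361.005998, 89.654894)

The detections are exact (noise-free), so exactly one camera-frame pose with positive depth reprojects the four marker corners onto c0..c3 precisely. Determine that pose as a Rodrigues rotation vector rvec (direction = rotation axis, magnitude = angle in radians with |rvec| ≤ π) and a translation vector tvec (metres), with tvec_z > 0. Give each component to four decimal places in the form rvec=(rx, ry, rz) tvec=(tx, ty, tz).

rvec=(0.4942, 0.1034, -0.0622) tvec=(0.2119, -0.0501, 0.9161)

Intrinsics K: fx=430.5, fy=899.7, cx=320.3, cy=245.6
Marker side s = 0.24 m; corners in marker frame (Z=0):
  M0 = (-0.1200, +0.1200, 0)
  M1 = (+0.1200, +0.1200, 0)
  M2 = (+0.1200, -0.1200, 0)
  M3 = (-0.1200, -0.1200, 0)
Detected image corners:
  c0 = (365.213782, 299.861818) px
  c1 = (473.485001, 293.622009) px
  c2 = (483.576540, 75.780997) px
  c3 = (361.005998, 89.654894) px
Planar DLT: solve 8×8 A·h = b for H (H[2,2]=1):
  H  [+426.68780 +204.08013 +419.86747]
  H  [-64.54870 +988.86576 +196.39309]
  H  [-0.12452 +0.51303 +1.00000]
B = K⁻¹H; ‖b₁‖=1.091569, ‖b₂‖=1.091569; λ = 2/(‖b₁‖+‖b₂‖) = 0.916113, sign → tz>0 ⇒ λ=+0.916113
r₁ = λ·B[:,0] = (+0.99287,-0.03459,-0.11407); r₂ = λ·B[:,1] = (+0.08460,+0.87861,+0.46999)
r₃ = r₁×r₂ = (+0.08397,-0.47629,+0.87527); SVD([r₁ r₂ r₃]) → R = UVᵀ:
  R  [+0.99287 +0.08460 +0.08397]
  R  [-0.03459 +0.87861 -0.47629]
  R  [-0.11407 +0.46999 +0.87527]
t = (+0.21188, -0.05010, +0.91611) m
tr R = 2.746746; θ = arccos((tr R − 1)/2) = 0.508711 rad = 29.147°
axis k = ((R−Rᵀ)₃₂, (R−Rᵀ)₁₃, (R−Rᵀ)₂₁) / (2 sinθ) = (+0.971440, +0.203302, -0.122360)
rvec = θ·k = (+0.494182, +0.103422, -0.062246)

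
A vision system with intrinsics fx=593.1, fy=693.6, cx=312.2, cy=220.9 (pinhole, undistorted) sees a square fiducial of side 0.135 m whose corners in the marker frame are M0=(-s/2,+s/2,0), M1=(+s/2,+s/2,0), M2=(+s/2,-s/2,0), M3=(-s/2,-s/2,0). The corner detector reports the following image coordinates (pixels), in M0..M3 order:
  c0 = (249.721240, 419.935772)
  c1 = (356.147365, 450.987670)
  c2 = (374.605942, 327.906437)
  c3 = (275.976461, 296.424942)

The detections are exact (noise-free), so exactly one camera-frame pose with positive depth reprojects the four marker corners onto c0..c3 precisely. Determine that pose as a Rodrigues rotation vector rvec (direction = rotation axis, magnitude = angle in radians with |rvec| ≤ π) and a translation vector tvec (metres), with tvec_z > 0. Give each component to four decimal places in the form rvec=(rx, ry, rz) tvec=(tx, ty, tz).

Intrinsics K: fx=593.1, fy=693.6, cx=312.2, cy=220.9
Marker side s = 0.135 m; corners in marker frame (Z=0):
  M0 = (-0.0675, +0.0675, 0)
  M1 = (+0.0675, +0.0675, 0)
  M2 = (+0.0675, -0.0675, 0)
  M3 = (-0.0675, -0.0675, 0)
Detected image corners:
  c0 = (249.721240, 419.935772) px
  c1 = (356.147365, 450.987670) px
  c2 = (374.605942, 327.906437) px
  c3 = (275.976461, 296.424942) px
Planar DLT: solve 8×8 A·h = b for H (H[2,2]=1):
  H  [+808.63576 -331.28524 +315.06450]
  H  [+291.40372 +715.74825 +371.78338]
  H  [+0.15982 -0.52844 +1.00000]
B = K⁻¹H; ‖b₁‖=1.341056, ‖b₂‖=1.341056; λ = 2/(‖b₁‖+‖b₂‖) = 0.745681, sign → tz>0 ⇒ λ=+0.745681
r₁ = λ·B[:,0] = (+0.95393,+0.27533,+0.11917); r₂ = λ·B[:,1] = (-0.20909,+0.89499,-0.39405)
r₃ = r₁×r₂ = (-0.21515,+0.35098,+0.91133); SVD([r₁ r₂ r₃]) → R = UVᵀ:
  R  [+0.95393 -0.20909 -0.21515]
  R  [+0.27533 +0.89499 +0.35098]
  R  [+0.11917 -0.39405 +0.91133]
t = (+0.00360, +0.16221, +0.74568) m
tr R = 2.760255; θ = arccos((tr R − 1)/2) = 0.494665 rad = 28.342°
axis k = ((R−Rᵀ)₃₂, (R−Rᵀ)₁₃, (R−Rᵀ)₂₁) / (2 sinθ) = (-0.784674, -0.352115, +0.510198)
rvec = θ·k = (-0.388151, -0.174179, +0.252377)

rvec=(-0.3882, -0.1742, 0.2524) tvec=(0.0036, 0.1622, 0.7457)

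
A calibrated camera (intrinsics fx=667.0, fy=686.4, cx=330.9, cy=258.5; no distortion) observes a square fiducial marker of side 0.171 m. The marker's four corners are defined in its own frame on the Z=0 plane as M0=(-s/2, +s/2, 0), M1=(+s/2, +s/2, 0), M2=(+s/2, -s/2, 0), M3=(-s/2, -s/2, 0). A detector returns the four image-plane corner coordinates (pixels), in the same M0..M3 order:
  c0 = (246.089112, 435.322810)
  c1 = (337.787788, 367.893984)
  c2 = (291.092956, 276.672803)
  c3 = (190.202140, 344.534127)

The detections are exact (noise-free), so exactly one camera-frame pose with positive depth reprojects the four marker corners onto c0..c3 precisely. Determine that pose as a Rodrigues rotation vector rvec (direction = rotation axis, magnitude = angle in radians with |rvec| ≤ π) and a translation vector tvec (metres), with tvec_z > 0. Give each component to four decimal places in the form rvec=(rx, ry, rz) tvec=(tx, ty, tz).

Intrinsics K: fx=667.0, fy=686.4, cx=330.9, cy=258.5
Marker side s = 0.171 m; corners in marker frame (Z=0):
  M0 = (-0.0855, +0.0855, 0)
  M1 = (+0.0855, +0.0855, 0)
  M2 = (+0.0855, -0.0855, 0)
  M3 = (-0.0855, -0.0855, 0)
Detected image corners:
  c0 = (246.089112, 435.322810) px
  c1 = (337.787788, 367.893984) px
  c2 = (291.092956, 276.672803) px
  c3 = (190.202140, 344.534127) px
Planar DLT: solve 8×8 A·h = b for H (H[2,2]=1):
  H  [+636.03877 +408.62535 +268.33484]
  H  [-296.77673 +678.40756 +356.90097]
  H  [+0.27734 +0.41051 +1.00000]
B = K⁻¹H; ‖b₁‖=1.015348, ‖b₂‖=1.015348; λ = 2/(‖b₁‖+‖b₂‖) = 0.984884, sign → tz>0 ⇒ λ=+0.984884
r₁ = λ·B[:,0] = (+0.80366,-0.52870,+0.27315); r₂ = λ·B[:,1] = (+0.40279,+0.82115,+0.40430)
r₃ = r₁×r₂ = (-0.43806,-0.21490,+0.87288); SVD([r₁ r₂ r₃]) → R = UVᵀ:
  R  [+0.80366 +0.40279 -0.43806]
  R  [-0.52870 +0.82115 -0.21490]
  R  [+0.27315 +0.40430 +0.87288]
t = (-0.09238, +0.14119, +0.98488) m
tr R = 2.497693; θ = arccos((tr R − 1)/2) = 0.724476 rad = 41.509°
axis k = ((R−Rᵀ)₃₂, (R−Rᵀ)₁₃, (R−Rᵀ)₂₁) / (2 sinθ) = (+0.467151, -0.536565, -0.702758)
rvec = θ·k = (+0.338440, -0.388728, -0.509131)

rvec=(0.3384, -0.3887, -0.5091) tvec=(-0.0924, 0.1412, 0.9849)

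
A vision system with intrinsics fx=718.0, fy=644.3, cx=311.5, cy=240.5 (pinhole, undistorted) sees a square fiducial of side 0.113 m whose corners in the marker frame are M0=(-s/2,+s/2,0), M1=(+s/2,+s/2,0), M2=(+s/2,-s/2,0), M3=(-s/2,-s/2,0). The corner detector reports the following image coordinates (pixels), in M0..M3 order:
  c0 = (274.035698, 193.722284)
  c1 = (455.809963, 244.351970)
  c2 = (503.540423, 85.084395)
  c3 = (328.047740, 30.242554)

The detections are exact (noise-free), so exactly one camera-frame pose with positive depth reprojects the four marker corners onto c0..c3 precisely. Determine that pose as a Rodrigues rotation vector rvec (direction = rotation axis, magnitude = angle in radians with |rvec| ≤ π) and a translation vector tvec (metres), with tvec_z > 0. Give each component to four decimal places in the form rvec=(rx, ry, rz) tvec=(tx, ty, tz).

Intrinsics K: fx=718.0, fy=644.3, cx=311.5, cy=240.5
Marker side s = 0.113 m; corners in marker frame (Z=0):
  M0 = (-0.0565, +0.0565, 0)
  M1 = (+0.0565, +0.0565, 0)
  M2 = (+0.0565, -0.0565, 0)
  M3 = (-0.0565, -0.0565, 0)
Detected image corners:
  c0 = (274.035698, 193.722284) px
  c1 = (455.809963, 244.351970) px
  c2 = (503.540423, 85.084395) px
  c3 = (328.047740, 30.242554) px
Planar DLT: solve 8×8 A·h = b for H (H[2,2]=1):
  H  [+1699.28421 -537.35173 +392.21703]
  H  [+509.03292 +1396.70309 +137.78021]
  H  [+0.30436 -0.22452 +1.00000]
B = K⁻¹H; ‖b₁‖=2.354540, ‖b₂‖=2.354540; λ = 2/(‖b₁‖+‖b₂‖) = 0.424711, sign → tz>0 ⇒ λ=+0.424711
r₁ = λ·B[:,0] = (+0.94908,+0.28729,+0.12927); r₂ = λ·B[:,1] = (-0.27649,+0.95628,-0.09535)
r₃ = r₁×r₂ = (-0.15101,+0.05476,+0.98701); SVD([r₁ r₂ r₃]) → R = UVᵀ:
  R  [+0.94908 -0.27649 -0.15101]
  R  [+0.28729 +0.95628 +0.05476]
  R  [+0.12927 -0.09535 +0.98701]
t = (+0.04775, -0.06771, +0.42471) m
tr R = 2.892370; θ = arccos((tr R − 1)/2) = 0.329559 rad = 18.882°
axis k = ((R−Rᵀ)₃₂, (R−Rᵀ)₁₃, (R−Rᵀ)₂₁) / (2 sinθ) = (-0.231924, -0.433021, +0.871036)
rvec = θ·k = (-0.076433, -0.142706, +0.287058)

rvec=(-0.0764, -0.1427, 0.2871) tvec=(0.0477, -0.0677, 0.4247)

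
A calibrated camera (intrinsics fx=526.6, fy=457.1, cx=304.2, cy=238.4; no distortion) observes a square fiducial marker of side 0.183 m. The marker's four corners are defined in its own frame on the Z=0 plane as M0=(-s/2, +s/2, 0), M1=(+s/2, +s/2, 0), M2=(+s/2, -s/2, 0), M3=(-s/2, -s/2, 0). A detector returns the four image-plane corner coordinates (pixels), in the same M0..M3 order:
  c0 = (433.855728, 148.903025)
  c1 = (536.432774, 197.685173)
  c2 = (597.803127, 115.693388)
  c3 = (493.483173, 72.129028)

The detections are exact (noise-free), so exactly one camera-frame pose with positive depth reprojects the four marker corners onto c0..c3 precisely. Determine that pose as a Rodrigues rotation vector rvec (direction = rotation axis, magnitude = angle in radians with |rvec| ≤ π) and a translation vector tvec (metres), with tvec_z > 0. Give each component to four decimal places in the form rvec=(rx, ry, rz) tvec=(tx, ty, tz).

Intrinsics K: fx=526.6, fy=457.1, cx=304.2, cy=238.4
Marker side s = 0.183 m; corners in marker frame (Z=0):
  M0 = (-0.0915, +0.0915, 0)
  M1 = (+0.0915, +0.0915, 0)
  M2 = (+0.0915, -0.0915, 0)
  M3 = (-0.0915, -0.0915, 0)
Detected image corners:
  c0 = (433.855728, 148.903025) px
  c1 = (536.432774, 197.685173) px
  c2 = (597.803127, 115.693388) px
  c3 = (493.483173, 72.129028) px
Planar DLT: solve 8×8 A·h = b for H (H[2,2]=1):
  H  [+406.60592 -375.83632 +514.17984]
  H  [+211.05267 +421.62214 +132.63235]
  H  [-0.30797 -0.08804 +1.00000]
B = K⁻¹H; ‖b₁‖=1.176743, ‖b₂‖=1.176743; λ = 2/(‖b₁‖+‖b₂‖) = 0.849803, sign → tz>0 ⇒ λ=+0.849803
r₁ = λ·B[:,0] = (+0.80734,+0.52887,-0.26171); r₂ = λ·B[:,1] = (-0.56329,+0.82287,-0.07482)
r₃ = r₁×r₂ = (+0.17579,+0.20782,+0.96224); SVD([r₁ r₂ r₃]) → R = UVᵀ:
  R  [+0.80734 -0.56329 +0.17579]
  R  [+0.52887 +0.82287 +0.20782]
  R  [-0.26171 -0.07482 +0.96224]
t = (+0.33886, -0.19663, +0.84980) m
tr R = 2.592453; θ = arccos((tr R − 1)/2) = 0.649764 rad = 37.229°
axis k = ((R−Rᵀ)₃₂, (R−Rᵀ)₁₃, (R−Rᵀ)₂₁) / (2 sinθ) = (-0.233587, +0.361569, +0.902610)
rvec = θ·k = (-0.151776, +0.234935, +0.586484)

rvec=(-0.1518, 0.2349, 0.5865) tvec=(0.3389, -0.1966, 0.8498)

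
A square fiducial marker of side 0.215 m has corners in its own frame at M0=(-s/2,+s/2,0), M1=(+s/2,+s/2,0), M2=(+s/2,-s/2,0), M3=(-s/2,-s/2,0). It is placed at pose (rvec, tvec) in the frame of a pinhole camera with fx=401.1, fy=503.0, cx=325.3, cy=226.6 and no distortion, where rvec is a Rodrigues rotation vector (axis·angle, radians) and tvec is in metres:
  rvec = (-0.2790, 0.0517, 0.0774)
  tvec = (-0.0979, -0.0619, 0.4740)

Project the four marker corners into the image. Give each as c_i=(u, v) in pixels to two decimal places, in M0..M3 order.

Intrinsics K: fx=401.1, fy=503.0, cx=325.3, cy=226.6
Marker side s = 0.215 m; corners in marker frame (Z=0):
  M0 = (-0.1075, +0.1075, 0)
  M1 = (+0.1075, +0.1075, 0)
  M2 = (+0.1075, -0.1075, 0)
  M3 = (-0.1075, -0.1075, 0)
rvec = (-0.2790, 0.0517, 0.0774), |rvec| = θ = 0.29412 rad = 16.852°
Rodrigues: sinθ=0.28989, 1−cosθ=0.04294; R = I + sinθ·[k]× + (1−cosθ)·[k]×²:
    [+0.99570 -0.08345 +0.04024]
    [+0.06913 +0.95839 +0.27698]
    [-0.06168 -0.27301 +0.96003]
t = (-0.0979, -0.0619, 0.4740) m
M0: Pc = R·M0+t = (-0.21391, +0.03370, +0.45128); u = 401.1·(-0.21391)/0.45128 + 325.3 = 135.1779, v = 503.0·(+0.03370)/0.45128 + 226.6 = 264.1567
M1: Pc = R·M1+t = (+0.00017, +0.04856, +0.43802); u = 401.1·(+0.00017)/0.43802 + 325.3 = 325.4528, v = 503.0·(+0.04856)/0.43802 + 226.6 = 282.3611
M2: Pc = R·M2+t = (+0.01811, -0.15750, +0.49672); u = 401.1·(+0.01811)/0.49672 + 325.3 = 339.9226, v = 503.0·(-0.15750)/0.49672 + 226.6 = 67.1131
M3: Pc = R·M3+t = (-0.19597, -0.17236, +0.50998); u = 401.1·(-0.19597)/0.50998 + 325.3 = 171.1714, v = 503.0·(-0.17236)/0.50998 + 226.6 = 56.6009

c0=(135.18, 264.16) c1=(325.45, 282.36) c2=(339.92, 67.11) c3=(171.17, 56.60)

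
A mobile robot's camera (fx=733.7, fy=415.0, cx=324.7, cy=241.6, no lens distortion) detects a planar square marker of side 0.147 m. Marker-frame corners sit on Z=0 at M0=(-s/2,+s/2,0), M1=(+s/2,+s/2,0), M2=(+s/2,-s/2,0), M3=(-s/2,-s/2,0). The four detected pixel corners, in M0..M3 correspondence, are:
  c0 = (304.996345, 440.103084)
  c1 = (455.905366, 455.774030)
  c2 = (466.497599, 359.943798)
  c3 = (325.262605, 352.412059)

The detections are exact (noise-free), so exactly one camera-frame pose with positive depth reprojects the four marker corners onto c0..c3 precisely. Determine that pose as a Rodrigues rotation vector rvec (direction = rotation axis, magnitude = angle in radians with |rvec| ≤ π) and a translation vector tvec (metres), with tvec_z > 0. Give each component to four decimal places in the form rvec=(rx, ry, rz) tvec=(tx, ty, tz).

rvec=(-0.3908, 0.3894, 0.0626) tvec=(0.0587, 0.2703, 0.7076)

Intrinsics K: fx=733.7, fy=415.0, cx=324.7, cy=241.6
Marker side s = 0.147 m; corners in marker frame (Z=0):
  M0 = (-0.0735, +0.0735, 0)
  M1 = (+0.0735, +0.0735, 0)
  M2 = (+0.0735, -0.0735, 0)
  M3 = (-0.0735, -0.0735, 0)
Detected image corners:
  c0 = (304.996345, 440.103084) px
  c1 = (455.905366, 455.774030) px
  c2 = (466.497599, 359.943798) px
  c3 = (325.262605, 352.412059) px
Planar DLT: solve 8×8 A·h = b for H (H[2,2]=1):
  H  [+783.14452 -303.25439 +385.55851]
  H  [-138.91875 +419.08493 +400.11698]
  H  [-0.53924 -0.50749 +1.00000]
B = K⁻¹H; ‖b₁‖=1.413131, ‖b₂‖=1.413131; λ = 2/(‖b₁‖+‖b₂‖) = 0.707649, sign → tz>0 ⇒ λ=+0.707649
r₁ = λ·B[:,0] = (+0.92421,-0.01473,-0.38159); r₂ = λ·B[:,1] = (-0.13356,+0.92368,-0.35912)
r₃ = r₁×r₂ = (+0.35776,+0.38287,+0.85171); SVD([r₁ r₂ r₃]) → R = UVᵀ:
  R  [+0.92421 -0.13356 +0.35776]
  R  [-0.01473 +0.92368 +0.38287]
  R  [-0.38159 -0.35912 +0.85171]
t = (+0.05870, +0.27030, +0.70765) m
tr R = 2.699611; θ = arccos((tr R − 1)/2) = 0.555180 rad = 31.809°
axis k = ((R−Rᵀ)₃₂, (R−Rᵀ)₁₃, (R−Rᵀ)₂₁) / (2 sinθ) = (-0.703850, +0.701348, +0.112719)
rvec = θ·k = (-0.390764, +0.389375, +0.062579)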